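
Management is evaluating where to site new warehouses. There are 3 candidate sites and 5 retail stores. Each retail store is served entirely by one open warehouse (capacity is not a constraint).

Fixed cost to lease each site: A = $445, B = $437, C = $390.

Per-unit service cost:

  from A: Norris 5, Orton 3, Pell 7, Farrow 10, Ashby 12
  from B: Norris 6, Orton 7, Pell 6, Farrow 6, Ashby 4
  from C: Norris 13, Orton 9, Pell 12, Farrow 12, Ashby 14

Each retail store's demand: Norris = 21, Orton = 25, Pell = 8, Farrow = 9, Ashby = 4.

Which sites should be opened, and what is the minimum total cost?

For any fixed open set, each retail store goes to its cheapest open site; total = fixed + service.
{A}: Norris→A 5·21=105, Orton→A 3·25=75, Pell→A 7·8=56, Farrow→A 10·9=90, Ashby→A 12·4=48. Service 374; fixed 445; total 819.
{B}: service 419 + fixed 437 = 856
{C}: Norris→C 13·21=273, Orton→C 9·25=225, Pell→C 12·8=96, Farrow→C 12·9=108, Ashby→C 14·4=56. Service 758; fixed 390; total 1148.
{A, B, C}: service 298 + fixed 1272 = 1570
(All 7 nonempty subsets were checked; A only is lowest.)

Open A only; minimum total cost 819.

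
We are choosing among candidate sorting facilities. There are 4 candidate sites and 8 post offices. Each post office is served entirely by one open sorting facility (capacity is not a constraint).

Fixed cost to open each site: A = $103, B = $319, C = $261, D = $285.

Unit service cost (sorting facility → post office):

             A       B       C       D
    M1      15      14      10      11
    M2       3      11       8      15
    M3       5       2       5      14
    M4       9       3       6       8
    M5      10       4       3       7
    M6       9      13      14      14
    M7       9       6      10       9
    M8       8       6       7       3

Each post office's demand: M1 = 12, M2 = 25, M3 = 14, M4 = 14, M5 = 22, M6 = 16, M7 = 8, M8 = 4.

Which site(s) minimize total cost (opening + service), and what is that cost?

Open A only; minimum total cost 1022.

For any fixed open set, each post office goes to its cheapest open site; total = fixed + service.
{A}: M1→A 15·12=180, M2→A 3·25=75, M3→A 5·14=70, M4→A 9·14=126, M5→A 10·22=220, M6→A 9·16=144, M7→A 9·8=72, M8→A 8·4=32. Service 919; fixed 103; total 1022.
{A, C}: M1→C 10·12=120, M2→A 3·25=75, M3→A 5·14=70, M4→C 6·14=84, M5→C 3·22=66, M6→A 9·16=144, M7→A 9·8=72, M8→C 7·4=28. Service 659; fixed 364; total 1023.
{A, B}: service 617 + fixed 422 = 1039
{A, B, C, D}: service 535 + fixed 968 = 1503
No other subset beats 1022.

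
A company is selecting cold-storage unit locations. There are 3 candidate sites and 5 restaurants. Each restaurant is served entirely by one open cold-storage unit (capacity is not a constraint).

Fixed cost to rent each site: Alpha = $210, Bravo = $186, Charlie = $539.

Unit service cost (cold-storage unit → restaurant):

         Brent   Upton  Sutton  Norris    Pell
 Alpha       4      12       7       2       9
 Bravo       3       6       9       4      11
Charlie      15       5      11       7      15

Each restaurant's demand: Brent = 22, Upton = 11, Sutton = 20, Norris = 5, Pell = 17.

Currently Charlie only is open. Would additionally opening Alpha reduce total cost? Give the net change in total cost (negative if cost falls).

Current service cost with {Charlie}: 895.
Adding Alpha: each restaurant re-picks its cheapest; new service cost 446, saving 449.
Extra fixed cost: 210. Net change = 210 − 449 = -239.
(Totals: 1434 → 1195.)

Yes — net change −239 (cost falls by 239).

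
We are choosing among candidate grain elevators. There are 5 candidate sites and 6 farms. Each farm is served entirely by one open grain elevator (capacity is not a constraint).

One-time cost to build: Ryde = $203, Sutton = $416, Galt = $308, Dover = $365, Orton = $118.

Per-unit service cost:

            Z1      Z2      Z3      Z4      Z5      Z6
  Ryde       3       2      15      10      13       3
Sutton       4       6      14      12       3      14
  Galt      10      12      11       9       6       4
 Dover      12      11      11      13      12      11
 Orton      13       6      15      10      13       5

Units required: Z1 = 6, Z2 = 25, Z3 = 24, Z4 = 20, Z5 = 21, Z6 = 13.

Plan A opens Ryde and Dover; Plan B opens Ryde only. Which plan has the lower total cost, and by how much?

Plan A: {Ryde, Dover}: Z1→Ryde 3·6=18, Z2→Ryde 2·25=50, Z3→Dover 11·24=264, Z4→Ryde 10·20=200, Z5→Dover 12·21=252, Z6→Ryde 3·13=39. Service 823; fixed 568; total 1391.
Plan B: {Ryde}: Z1→Ryde 3·6=18, Z2→Ryde 2·25=50, Z3→Ryde 15·24=360, Z4→Ryde 10·20=200, Z5→Ryde 13·21=273, Z6→Ryde 3·13=39. Service 940; fixed 203; total 1143.
Difference: |1391 − 1143| = 248.

Plan B is cheaper by 248.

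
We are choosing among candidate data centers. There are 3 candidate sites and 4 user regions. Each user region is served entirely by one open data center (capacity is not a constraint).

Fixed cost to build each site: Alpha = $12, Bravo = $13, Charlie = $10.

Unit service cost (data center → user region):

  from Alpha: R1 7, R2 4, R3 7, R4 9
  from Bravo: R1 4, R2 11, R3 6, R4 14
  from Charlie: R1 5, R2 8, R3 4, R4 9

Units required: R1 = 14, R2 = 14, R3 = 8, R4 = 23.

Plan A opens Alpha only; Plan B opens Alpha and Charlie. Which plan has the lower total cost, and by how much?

Plan B is cheaper by 42.

Plan A: {Alpha}: R1→Alpha 7·14=98, R2→Alpha 4·14=56, R3→Alpha 7·8=56, R4→Alpha 9·23=207. Service 417; fixed 12; total 429.
Plan B: {Alpha, Charlie}: R1→Charlie 5·14=70, R2→Alpha 4·14=56, R3→Charlie 4·8=32, R4→Alpha 9·23=207. Service 365; fixed 22; total 387.
Difference: |429 − 387| = 42.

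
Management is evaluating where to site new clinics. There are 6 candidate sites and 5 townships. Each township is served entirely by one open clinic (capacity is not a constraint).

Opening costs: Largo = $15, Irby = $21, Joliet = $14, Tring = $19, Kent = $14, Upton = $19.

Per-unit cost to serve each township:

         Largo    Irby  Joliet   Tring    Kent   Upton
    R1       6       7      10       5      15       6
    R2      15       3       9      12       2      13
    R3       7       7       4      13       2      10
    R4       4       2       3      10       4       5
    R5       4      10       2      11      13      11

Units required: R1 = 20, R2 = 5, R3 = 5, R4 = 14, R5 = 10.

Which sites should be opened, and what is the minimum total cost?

For any fixed open set, each township goes to its cheapest open site; total = fixed + service.
{Joliet, Tring, Kent}: R1→Tring 5·20=100, R2→Kent 2·5=10, R3→Kent 2·5=10, R4→Joliet 3·14=42, R5→Joliet 2·10=20. Service 182; fixed 47; total 229.
{Irby, Joliet, Tring, Kent}: service 168 + fixed 68 = 236
{Irby, Joliet, Tring}: service 183 + fixed 54 = 237
{Largo, Irby, Joliet, Tring, Kent, Upton}: service 168 + fixed 102 = 270
No other subset beats 229.

Open Joliet, Tring and Kent; minimum total cost 229.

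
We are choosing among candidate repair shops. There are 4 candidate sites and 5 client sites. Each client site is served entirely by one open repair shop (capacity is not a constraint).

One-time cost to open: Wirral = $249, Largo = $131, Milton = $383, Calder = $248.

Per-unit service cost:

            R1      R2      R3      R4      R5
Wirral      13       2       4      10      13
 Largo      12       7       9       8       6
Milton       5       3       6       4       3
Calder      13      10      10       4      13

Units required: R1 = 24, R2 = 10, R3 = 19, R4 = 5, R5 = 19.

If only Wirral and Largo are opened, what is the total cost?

Total cost: 918

Each client site is assigned to its cheapest site among the open ones.
{Wirral, Largo}: R1→Largo 12·24=288, R2→Wirral 2·10=20, R3→Wirral 4·19=76, R4→Largo 8·5=40, R5→Largo 6·19=114. Service 538; fixed 380; total 918.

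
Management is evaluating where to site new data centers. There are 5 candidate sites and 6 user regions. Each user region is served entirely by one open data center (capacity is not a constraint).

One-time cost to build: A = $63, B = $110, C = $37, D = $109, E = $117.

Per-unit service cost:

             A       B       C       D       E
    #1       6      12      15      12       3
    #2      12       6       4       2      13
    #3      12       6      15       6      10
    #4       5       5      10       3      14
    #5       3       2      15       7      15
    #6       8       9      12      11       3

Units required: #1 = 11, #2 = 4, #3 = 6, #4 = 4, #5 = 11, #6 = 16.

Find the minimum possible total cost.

Minimum total cost: 410

For any fixed open set, each user region goes to its cheapest open site; total = fixed + service.
{B, E}: #1→E 3·11=33, #2→B 6·4=24, #3→B 6·6=36, #4→B 5·4=20, #5→B 2·11=22, #6→E 3·16=48. Service 183; fixed 227; total 410.
{A, E}: #1→E 3·11=33, #2→A 12·4=48, #3→E 10·6=60, #4→A 5·4=20, #5→A 3·11=33, #6→E 3·16=48. Service 242; fixed 180; total 422.
{A, C, E}: service 210 + fixed 217 = 427
{A, B, C, D, E}: service 159 + fixed 436 = 595
No other subset beats 410.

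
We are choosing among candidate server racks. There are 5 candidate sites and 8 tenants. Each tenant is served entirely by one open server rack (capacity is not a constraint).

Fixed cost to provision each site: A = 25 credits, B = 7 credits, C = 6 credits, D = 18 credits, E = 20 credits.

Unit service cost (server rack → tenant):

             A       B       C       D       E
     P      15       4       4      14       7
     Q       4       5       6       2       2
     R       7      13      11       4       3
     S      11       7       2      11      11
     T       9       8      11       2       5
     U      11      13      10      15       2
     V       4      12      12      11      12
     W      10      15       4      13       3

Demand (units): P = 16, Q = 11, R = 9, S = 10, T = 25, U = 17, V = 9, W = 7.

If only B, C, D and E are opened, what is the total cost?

Each tenant is assigned to its cheapest site among the open ones.
{B, C, D, E}: P→B 4·16=64, Q→D 2·11=22, R→E 3·9=27, S→C 2·10=20, T→D 2·25=50, U→E 2·17=34, V→D 11·9=99, W→E 3·7=21. Service 337; fixed 51; total 388.

Total cost: 388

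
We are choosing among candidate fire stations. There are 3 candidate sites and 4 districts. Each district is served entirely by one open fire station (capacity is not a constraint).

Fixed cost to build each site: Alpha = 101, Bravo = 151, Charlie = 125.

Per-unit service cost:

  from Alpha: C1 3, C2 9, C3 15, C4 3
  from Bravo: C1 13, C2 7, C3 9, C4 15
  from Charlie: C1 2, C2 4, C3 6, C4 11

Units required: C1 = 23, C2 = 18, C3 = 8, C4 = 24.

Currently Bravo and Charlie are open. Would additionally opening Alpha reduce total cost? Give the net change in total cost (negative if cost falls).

Yes — net change −91 (cost falls by 91).

Current service cost with {Bravo, Charlie}: 430.
Adding Alpha: each district re-picks its cheapest; new service cost 238, saving 192.
Extra fixed cost: 101. Net change = 101 − 192 = -91.
(Totals: 706 → 615.)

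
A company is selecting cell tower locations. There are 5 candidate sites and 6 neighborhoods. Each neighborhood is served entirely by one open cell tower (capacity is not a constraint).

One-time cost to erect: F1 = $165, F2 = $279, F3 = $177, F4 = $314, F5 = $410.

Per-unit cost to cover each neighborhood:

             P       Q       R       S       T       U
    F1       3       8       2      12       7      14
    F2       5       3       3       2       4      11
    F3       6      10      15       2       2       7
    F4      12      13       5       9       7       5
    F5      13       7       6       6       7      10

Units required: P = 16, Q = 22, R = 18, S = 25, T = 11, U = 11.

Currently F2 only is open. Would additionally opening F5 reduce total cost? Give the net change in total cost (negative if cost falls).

Current service cost with {F2}: 415.
Adding F5: each neighborhood re-picks its cheapest; new service cost 404, saving 11.
Extra fixed cost: 410. Net change = 410 − 11 = 399.
(Totals: 694 → 1093.)

No — net change +399 (cost rises by 399).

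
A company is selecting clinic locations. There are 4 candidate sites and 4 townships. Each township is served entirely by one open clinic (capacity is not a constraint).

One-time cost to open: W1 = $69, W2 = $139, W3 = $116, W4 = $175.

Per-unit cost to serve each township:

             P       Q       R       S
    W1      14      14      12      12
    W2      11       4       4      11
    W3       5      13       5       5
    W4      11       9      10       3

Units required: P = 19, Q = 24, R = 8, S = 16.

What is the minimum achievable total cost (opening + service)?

For any fixed open set, each township goes to its cheapest open site; total = fixed + service.
{W2, W3}: P→W3 5·19=95, Q→W2 4·24=96, R→W2 4·8=32, S→W3 5·16=80. Service 303; fixed 255; total 558.
{W1, W2, W3}: P→W3 5·19=95, Q→W2 4·24=96, R→W2 4·8=32, S→W3 5·16=80. Service 303; fixed 324; total 627.
{W3}: P→W3 5·19=95, Q→W3 13·24=312, R→W3 5·8=40, S→W3 5·16=80. Service 527; fixed 116; total 643.
{W1, W2, W3, W4}: P→W3 5·19=95, Q→W2 4·24=96, R→W2 4·8=32, S→W4 3·16=48. Service 271; fixed 499; total 770.
(All 15 nonempty subsets were checked; W2 and W3 is lowest.)

Minimum total cost: 558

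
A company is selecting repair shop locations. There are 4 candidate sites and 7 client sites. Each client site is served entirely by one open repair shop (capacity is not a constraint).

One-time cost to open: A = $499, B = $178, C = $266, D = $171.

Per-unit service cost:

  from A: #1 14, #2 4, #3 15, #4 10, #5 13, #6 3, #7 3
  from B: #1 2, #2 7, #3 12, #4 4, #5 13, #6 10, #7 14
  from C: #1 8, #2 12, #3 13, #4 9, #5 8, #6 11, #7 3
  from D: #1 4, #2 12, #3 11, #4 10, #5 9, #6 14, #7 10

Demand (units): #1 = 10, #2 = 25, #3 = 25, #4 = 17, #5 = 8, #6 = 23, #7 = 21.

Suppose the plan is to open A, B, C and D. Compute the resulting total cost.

Total cost: 1773

Each client site is assigned to its cheapest site among the open ones.
{A, B, C, D}: #1→B 2·10=20, #2→A 4·25=100, #3→D 11·25=275, #4→B 4·17=68, #5→C 8·8=64, #6→A 3·23=69, #7→A 3·21=63. Service 659; fixed 1114; total 1773.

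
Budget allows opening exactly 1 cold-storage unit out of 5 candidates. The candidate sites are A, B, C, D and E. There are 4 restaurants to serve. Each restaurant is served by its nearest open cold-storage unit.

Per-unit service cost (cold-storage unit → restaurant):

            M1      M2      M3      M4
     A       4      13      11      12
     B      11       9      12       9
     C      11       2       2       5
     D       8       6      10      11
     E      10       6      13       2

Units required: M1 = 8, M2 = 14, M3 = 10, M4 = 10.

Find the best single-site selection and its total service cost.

Choose C only; total service cost 186.

With exactly 1 open, each restaurant uses its cheapest among the chosen.
{C}: M1→C 11·8=88, M2→C 2·14=28, M3→C 2·10=20, M4→C 5·10=50. Service cost 186.
{E}: service cost 314
{D}: service cost 358
Among all 5 size-1 choices, {C} is lowest.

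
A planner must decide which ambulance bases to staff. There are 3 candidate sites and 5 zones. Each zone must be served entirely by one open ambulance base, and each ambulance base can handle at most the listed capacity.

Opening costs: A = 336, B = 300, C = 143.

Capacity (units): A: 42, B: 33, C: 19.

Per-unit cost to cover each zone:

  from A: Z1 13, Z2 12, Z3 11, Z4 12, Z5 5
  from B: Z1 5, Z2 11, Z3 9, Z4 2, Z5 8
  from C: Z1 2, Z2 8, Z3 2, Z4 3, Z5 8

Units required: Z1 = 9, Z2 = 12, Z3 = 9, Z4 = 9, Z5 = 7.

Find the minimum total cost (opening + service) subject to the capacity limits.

Open {B, C}: Z1→C 2·9=18, Z2→B 11·12=132, Z3→C 2·9=18, Z4→B 2·9=18, Z5→B 8·7=56.
Loads: B carries 28/33, C carries 18/19. Service 242; fixed 443; total 685.
Next best feasible plan costs 712.

Minimum total cost: 685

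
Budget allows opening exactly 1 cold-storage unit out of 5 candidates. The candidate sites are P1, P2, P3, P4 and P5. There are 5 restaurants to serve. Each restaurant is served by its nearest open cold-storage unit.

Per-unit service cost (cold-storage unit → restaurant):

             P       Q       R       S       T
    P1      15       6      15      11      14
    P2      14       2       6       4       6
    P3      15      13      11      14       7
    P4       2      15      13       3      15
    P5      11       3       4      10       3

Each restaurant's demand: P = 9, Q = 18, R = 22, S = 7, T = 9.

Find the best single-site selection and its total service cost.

Choose P5 only; total service cost 338.

With exactly 1 open, each restaurant uses its cheapest among the chosen.
{P5}: P→P5 11·9=99, Q→P5 3·18=54, R→P5 4·22=88, S→P5 10·7=70, T→P5 3·9=27. Service cost 338.
{P2}: service cost 376
{P4}: service cost 730
Among all 5 size-1 choices, {P5} is lowest.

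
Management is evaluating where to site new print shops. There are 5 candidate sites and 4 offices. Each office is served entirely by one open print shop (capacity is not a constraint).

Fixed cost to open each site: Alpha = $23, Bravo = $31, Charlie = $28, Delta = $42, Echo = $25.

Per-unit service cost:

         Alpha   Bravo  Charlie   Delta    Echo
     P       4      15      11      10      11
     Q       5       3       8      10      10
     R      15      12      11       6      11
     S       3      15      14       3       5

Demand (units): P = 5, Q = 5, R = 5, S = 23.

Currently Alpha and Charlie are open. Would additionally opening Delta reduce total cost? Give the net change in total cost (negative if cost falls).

Current service cost with {Alpha, Charlie}: 169.
Adding Delta: each office re-picks its cheapest; new service cost 144, saving 25.
Extra fixed cost: 42. Net change = 42 − 25 = 17.
(Totals: 220 → 237.)

No — net change +17 (cost rises by 17).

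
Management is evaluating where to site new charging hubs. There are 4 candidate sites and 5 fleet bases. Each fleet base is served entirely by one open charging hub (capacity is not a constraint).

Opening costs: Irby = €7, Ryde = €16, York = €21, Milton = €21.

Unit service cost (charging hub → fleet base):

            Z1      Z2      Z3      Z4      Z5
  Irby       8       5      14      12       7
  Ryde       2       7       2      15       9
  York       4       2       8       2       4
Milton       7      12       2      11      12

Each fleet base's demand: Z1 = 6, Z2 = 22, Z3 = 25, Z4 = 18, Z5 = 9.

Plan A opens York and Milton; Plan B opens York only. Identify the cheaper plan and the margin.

Plan A is cheaper by 129.

Plan A: {York, Milton}: Z1→York 4·6=24, Z2→York 2·22=44, Z3→Milton 2·25=50, Z4→York 2·18=36, Z5→York 4·9=36. Service 190; fixed 42; total 232.
Plan B: {York}: Z1→York 4·6=24, Z2→York 2·22=44, Z3→York 8·25=200, Z4→York 2·18=36, Z5→York 4·9=36. Service 340; fixed 21; total 361.
Difference: |232 − 361| = 129.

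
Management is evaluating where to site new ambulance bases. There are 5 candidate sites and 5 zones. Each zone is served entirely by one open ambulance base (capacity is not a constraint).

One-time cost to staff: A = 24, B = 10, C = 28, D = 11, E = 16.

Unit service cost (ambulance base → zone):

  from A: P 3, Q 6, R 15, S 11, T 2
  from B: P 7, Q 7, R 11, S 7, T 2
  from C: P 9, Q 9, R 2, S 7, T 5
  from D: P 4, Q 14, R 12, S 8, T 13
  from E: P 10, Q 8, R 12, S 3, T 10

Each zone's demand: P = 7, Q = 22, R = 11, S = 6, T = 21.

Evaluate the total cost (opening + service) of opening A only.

Each zone is assigned to its cheapest site among the open ones.
{A}: P→A 3·7=21, Q→A 6·22=132, R→A 15·11=165, S→A 11·6=66, T→A 2·21=42. Service 426; fixed 24; total 450.

Total cost: 450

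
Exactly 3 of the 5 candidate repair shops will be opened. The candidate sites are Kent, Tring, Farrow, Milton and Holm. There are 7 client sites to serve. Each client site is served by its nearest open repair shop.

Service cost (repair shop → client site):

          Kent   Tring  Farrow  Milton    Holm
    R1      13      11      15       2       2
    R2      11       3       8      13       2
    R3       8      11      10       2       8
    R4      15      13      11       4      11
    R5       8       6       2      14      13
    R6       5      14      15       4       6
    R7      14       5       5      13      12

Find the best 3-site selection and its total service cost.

With exactly 3 open, each client site uses its cheapest among the chosen.
{Farrow, Milton, Holm}: R1→Milton 2, R2→Holm 2, R3→Milton 2, R4→Milton 4, R5→Farrow 2, R6→Milton 4, R7→Farrow 5. Service cost 21.
{Tring, Farrow, Milton}: service cost 22
{Tring, Milton, Holm}: service cost 25
Among all 10 size-3 choices, {Farrow, Milton, Holm} is lowest.

Choose Farrow, Milton and Holm; total service cost 21.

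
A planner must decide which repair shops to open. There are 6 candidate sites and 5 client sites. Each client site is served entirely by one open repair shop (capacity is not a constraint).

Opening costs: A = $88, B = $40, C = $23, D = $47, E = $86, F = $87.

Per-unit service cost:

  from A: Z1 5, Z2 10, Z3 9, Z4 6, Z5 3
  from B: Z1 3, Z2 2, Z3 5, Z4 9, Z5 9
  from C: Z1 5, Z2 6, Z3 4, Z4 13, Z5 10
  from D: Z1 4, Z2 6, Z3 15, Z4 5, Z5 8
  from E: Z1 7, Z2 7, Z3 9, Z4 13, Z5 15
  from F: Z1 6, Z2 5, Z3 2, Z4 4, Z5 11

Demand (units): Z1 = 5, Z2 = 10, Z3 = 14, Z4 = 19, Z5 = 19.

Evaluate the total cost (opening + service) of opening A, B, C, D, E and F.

Each client site is assigned to its cheapest site among the open ones.
{A, B, C, D, E, F}: Z1→B 3·5=15, Z2→B 2·10=20, Z3→F 2·14=28, Z4→F 4·19=76, Z5→A 3·19=57. Service 196; fixed 371; total 567.

Total cost: 567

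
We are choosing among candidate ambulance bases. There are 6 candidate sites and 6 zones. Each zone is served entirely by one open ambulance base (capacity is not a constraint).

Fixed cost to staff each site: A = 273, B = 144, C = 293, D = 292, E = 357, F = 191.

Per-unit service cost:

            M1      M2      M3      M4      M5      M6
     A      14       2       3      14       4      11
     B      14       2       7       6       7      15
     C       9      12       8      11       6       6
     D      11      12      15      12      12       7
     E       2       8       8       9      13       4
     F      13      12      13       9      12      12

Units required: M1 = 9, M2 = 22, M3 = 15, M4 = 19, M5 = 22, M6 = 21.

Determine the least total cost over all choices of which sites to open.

For any fixed open set, each zone goes to its cheapest open site; total = fixed + service.
{B}: M1→B 14·9=126, M2→B 2·22=44, M3→B 7·15=105, M4→B 6·19=114, M5→B 7·22=154, M6→B 15·21=315. Service 858; fixed 144; total 1002.
{B, E}: service 519 + fixed 501 = 1020
{B, C}: M1→C 9·9=81, M2→B 2·22=44, M3→B 7·15=105, M4→B 6·19=114, M5→C 6·22=132, M6→C 6·21=126. Service 602; fixed 437; total 1039.
{A, B, C, D, E, F}: M1→E 2·9=18, M2→A 2·22=44, M3→A 3·15=45, M4→B 6·19=114, M5→A 4·22=88, M6→E 4·21=84. Service 393; fixed 1550; total 1943.
No other subset beats 1002.

Minimum total cost: 1002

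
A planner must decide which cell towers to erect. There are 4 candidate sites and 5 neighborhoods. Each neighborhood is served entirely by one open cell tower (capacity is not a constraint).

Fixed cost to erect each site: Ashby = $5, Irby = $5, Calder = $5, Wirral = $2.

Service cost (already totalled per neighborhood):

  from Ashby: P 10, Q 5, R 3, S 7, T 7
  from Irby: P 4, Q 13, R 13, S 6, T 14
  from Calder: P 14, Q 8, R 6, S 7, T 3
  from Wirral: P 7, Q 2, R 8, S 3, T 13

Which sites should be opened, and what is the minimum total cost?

Open Calder and Wirral; minimum total cost 28.

For any fixed open set, each neighborhood goes to its cheapest open site; total = fixed + service.
{Calder, Wirral}: P→Wirral 7, Q→Wirral 2, R→Calder 6, S→Wirral 3, T→Calder 3. Service 21; fixed 7; total 28.
{Ashby, Wirral}: P→Wirral 7, Q→Wirral 2, R→Ashby 3, S→Wirral 3, T→Ashby 7. Service 22; fixed 7; total 29.
{Ashby, Calder, Wirral}: service 18 + fixed 12 = 30
{Ashby, Irby, Calder, Wirral}: service 15 + fixed 17 = 32
No other subset beats 28.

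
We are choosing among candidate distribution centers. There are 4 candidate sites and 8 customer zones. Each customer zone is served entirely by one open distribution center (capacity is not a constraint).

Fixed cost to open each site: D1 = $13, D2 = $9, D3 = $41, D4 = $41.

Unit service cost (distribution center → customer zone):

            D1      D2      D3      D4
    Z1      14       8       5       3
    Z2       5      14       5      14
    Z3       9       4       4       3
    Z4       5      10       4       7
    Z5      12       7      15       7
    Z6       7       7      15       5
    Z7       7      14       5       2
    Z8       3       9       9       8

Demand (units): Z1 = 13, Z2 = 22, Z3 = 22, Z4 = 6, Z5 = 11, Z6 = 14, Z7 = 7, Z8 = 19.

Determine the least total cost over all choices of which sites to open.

Minimum total cost: 517

For any fixed open set, each customer zone goes to its cheapest open site; total = fixed + service.
{D1, D4}: Z1→D4 3·13=39, Z2→D1 5·22=110, Z3→D4 3·22=66, Z4→D1 5·6=30, Z5→D4 7·11=77, Z6→D4 5·14=70, Z7→D4 2·7=14, Z8→D1 3·19=57. Service 463; fixed 54; total 517.
{D1, D2, D4}: Z1→D4 3·13=39, Z2→D1 5·22=110, Z3→D4 3·22=66, Z4→D1 5·6=30, Z5→D2 7·11=77, Z6→D4 5·14=70, Z7→D4 2·7=14, Z8→D1 3·19=57. Service 463; fixed 63; total 526.
{D1, D3, D4}: service 457 + fixed 95 = 552
{D1, D2, D3, D4}: service 457 + fixed 104 = 561
(All 15 nonempty subsets were checked; D1 and D4 is lowest.)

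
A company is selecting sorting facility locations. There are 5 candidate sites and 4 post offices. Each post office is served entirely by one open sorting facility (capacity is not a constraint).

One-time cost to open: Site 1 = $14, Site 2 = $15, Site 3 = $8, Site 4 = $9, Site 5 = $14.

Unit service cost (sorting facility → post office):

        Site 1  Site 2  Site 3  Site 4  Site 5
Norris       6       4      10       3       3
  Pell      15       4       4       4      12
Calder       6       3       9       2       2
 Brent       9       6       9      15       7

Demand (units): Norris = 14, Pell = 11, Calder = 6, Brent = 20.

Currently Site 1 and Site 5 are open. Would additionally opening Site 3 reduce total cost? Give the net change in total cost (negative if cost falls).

Yes — net change −80 (cost falls by 80).

Current service cost with {Site 1, Site 5}: 326.
Adding Site 3: each post office re-picks its cheapest; new service cost 238, saving 88.
Extra fixed cost: 8. Net change = 8 − 88 = -80.
(Totals: 354 → 274.)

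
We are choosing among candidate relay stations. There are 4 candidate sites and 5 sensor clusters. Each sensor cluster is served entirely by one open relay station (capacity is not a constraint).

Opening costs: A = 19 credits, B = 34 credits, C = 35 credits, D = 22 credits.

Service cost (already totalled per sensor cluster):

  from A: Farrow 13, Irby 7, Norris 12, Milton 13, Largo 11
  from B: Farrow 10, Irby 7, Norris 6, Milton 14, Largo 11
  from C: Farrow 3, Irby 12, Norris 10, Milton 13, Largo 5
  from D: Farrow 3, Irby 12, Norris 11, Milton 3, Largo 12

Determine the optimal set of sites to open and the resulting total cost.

Open D only; minimum total cost 63.

For any fixed open set, each sensor cluster goes to its cheapest open site; total = fixed + service.
{D}: Farrow→D 3, Irby→D 12, Norris→D 11, Milton→D 3, Largo→D 12. Service 41; fixed 22; total 63.
{A}: service 56 + fixed 19 = 75
{A, D}: service 35 + fixed 41 = 76
{A, B, C, D}: service 24 + fixed 110 = 134
No other subset beats 63.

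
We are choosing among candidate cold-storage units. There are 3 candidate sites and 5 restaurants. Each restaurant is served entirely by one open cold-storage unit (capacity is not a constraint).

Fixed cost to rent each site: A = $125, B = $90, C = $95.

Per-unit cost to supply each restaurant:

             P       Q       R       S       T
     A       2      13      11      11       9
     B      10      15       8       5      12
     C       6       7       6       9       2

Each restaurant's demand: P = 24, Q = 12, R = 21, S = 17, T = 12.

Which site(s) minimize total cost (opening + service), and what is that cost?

Open C only; minimum total cost 626.

For any fixed open set, each restaurant goes to its cheapest open site; total = fixed + service.
{C}: P→C 6·24=144, Q→C 7·12=84, R→C 6·21=126, S→C 9·17=153, T→C 2·12=24. Service 531; fixed 95; total 626.
{B, C}: P→C 6·24=144, Q→C 7·12=84, R→C 6·21=126, S→B 5·17=85, T→C 2·12=24. Service 463; fixed 185; total 648.
{A, C}: service 435 + fixed 220 = 655
{A, B, C}: service 367 + fixed 310 = 677
No other subset beats 626.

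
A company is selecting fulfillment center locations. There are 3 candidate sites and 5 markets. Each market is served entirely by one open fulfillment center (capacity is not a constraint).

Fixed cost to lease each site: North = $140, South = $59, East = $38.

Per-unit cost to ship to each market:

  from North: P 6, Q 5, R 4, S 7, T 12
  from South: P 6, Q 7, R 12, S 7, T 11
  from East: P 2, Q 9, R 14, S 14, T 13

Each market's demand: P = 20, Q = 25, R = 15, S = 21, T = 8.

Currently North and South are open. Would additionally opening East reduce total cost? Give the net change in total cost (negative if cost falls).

Yes — net change −42 (cost falls by 42).

Current service cost with {North, South}: 540.
Adding East: each market re-picks its cheapest; new service cost 460, saving 80.
Extra fixed cost: 38. Net change = 38 − 80 = -42.
(Totals: 739 → 697.)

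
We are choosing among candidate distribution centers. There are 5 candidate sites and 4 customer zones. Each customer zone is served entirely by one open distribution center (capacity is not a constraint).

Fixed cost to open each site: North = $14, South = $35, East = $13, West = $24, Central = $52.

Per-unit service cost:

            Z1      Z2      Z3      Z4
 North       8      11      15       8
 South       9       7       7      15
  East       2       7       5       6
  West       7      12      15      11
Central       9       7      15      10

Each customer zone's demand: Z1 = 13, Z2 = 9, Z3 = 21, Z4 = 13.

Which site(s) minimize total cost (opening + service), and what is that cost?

For any fixed open set, each customer zone goes to its cheapest open site; total = fixed + service.
{East}: Z1→East 2·13=26, Z2→East 7·9=63, Z3→East 5·21=105, Z4→East 6·13=78. Service 272; fixed 13; total 285.
{North, East}: service 272 + fixed 27 = 299
{East, West}: Z1→East 2·13=26, Z2→East 7·9=63, Z3→East 5·21=105, Z4→East 6·13=78. Service 272; fixed 37; total 309.
{North, South, East, West, Central}: Z1→East 2·13=26, Z2→South 7·9=63, Z3→East 5·21=105, Z4→East 6·13=78. Service 272; fixed 138; total 410.
No other subset beats 285.

Open East only; minimum total cost 285.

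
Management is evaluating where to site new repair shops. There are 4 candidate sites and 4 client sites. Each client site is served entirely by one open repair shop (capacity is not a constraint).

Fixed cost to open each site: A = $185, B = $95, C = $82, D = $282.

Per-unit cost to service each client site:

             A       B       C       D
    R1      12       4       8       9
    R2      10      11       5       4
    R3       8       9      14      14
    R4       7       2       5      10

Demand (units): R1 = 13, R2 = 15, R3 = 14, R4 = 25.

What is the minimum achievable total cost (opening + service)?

Minimum total cost: 480

For any fixed open set, each client site goes to its cheapest open site; total = fixed + service.
{B, C}: R1→B 4·13=52, R2→C 5·15=75, R3→B 9·14=126, R4→B 2·25=50. Service 303; fixed 177; total 480.
{B}: R1→B 4·13=52, R2→B 11·15=165, R3→B 9·14=126, R4→B 2·25=50. Service 393; fixed 95; total 488.
{C}: R1→C 8·13=104, R2→C 5·15=75, R3→C 14·14=196, R4→C 5·25=125. Service 500; fixed 82; total 582.
{A, B, C, D}: service 274 + fixed 644 = 918
(All 15 nonempty subsets were checked; B and C is lowest.)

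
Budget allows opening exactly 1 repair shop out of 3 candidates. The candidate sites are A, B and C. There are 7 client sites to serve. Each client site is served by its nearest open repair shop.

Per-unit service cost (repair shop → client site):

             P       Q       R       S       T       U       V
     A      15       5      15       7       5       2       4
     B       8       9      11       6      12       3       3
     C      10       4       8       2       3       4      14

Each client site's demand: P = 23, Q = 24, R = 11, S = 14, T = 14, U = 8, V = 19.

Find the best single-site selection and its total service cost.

Choose C only; total service cost 782.

With exactly 1 open, each client site uses its cheapest among the chosen.
{C}: P→C 10·23=230, Q→C 4·24=96, R→C 8·11=88, S→C 2·14=28, T→C 3·14=42, U→C 4·8=32, V→C 14·19=266. Service cost 782.
{B}: service cost 854
{A}: service cost 890
Among all 3 size-1 choices, {C} is lowest.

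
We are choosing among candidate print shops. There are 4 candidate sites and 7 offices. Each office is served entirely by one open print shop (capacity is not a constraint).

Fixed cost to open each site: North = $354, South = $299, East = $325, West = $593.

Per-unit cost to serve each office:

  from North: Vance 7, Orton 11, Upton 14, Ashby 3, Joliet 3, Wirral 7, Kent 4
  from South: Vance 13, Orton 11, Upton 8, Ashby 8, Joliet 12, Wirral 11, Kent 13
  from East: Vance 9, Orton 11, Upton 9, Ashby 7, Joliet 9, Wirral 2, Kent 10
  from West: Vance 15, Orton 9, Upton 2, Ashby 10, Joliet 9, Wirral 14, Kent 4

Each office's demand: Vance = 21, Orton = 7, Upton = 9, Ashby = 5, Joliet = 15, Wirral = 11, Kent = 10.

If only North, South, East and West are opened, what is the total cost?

Each office is assigned to its cheapest site among the open ones.
{North, South, East, West}: Vance→North 7·21=147, Orton→West 9·7=63, Upton→West 2·9=18, Ashby→North 3·5=15, Joliet→North 3·15=45, Wirral→East 2·11=22, Kent→North 4·10=40. Service 350; fixed 1571; total 1921.

Total cost: 1921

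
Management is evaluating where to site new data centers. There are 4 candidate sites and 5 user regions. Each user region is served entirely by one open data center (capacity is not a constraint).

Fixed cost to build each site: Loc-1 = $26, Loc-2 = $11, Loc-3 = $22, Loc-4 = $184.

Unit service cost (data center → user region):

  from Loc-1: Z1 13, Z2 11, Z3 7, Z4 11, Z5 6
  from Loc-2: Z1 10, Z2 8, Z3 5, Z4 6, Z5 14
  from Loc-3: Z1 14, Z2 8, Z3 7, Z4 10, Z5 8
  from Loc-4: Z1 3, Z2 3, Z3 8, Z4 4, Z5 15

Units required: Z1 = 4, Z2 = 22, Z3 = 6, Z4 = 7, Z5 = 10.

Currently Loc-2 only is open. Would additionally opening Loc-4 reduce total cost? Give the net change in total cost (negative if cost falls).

Current service cost with {Loc-2}: 428.
Adding Loc-4: each user region re-picks its cheapest; new service cost 276, saving 152.
Extra fixed cost: 184. Net change = 184 − 152 = 32.
(Totals: 439 → 471.)

No — net change +32 (cost rises by 32).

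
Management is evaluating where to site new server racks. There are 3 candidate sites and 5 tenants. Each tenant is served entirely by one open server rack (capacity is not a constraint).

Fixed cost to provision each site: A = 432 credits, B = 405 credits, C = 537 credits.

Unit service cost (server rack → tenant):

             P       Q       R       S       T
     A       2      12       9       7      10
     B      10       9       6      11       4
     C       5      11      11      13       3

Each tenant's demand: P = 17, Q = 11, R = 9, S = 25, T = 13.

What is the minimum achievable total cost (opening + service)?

Minimum total cost: 984

For any fixed open set, each tenant goes to its cheapest open site; total = fixed + service.
{A}: P→A 2·17=34, Q→A 12·11=132, R→A 9·9=81, S→A 7·25=175, T→A 10·13=130. Service 552; fixed 432; total 984.
{B}: service 650 + fixed 405 = 1055
{C}: P→C 5·17=85, Q→C 11·11=121, R→C 11·9=99, S→C 13·25=325, T→C 3·13=39. Service 669; fixed 537; total 1206.
{A, B, C}: P→A 2·17=34, Q→B 9·11=99, R→B 6·9=54, S→A 7·25=175, T→C 3·13=39. Service 401; fixed 1374; total 1775.
No other subset beats 984.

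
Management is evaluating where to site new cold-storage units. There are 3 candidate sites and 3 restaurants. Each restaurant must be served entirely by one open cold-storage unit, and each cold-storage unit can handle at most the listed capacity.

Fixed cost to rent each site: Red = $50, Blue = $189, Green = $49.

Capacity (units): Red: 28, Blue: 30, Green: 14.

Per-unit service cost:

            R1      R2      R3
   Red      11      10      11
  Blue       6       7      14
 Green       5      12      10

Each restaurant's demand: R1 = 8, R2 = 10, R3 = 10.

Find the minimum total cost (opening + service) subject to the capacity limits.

Minimum total cost: 348

Open {Red}: R1→Red 11·8=88, R2→Red 10·10=100, R3→Red 11·10=110.
Loads: Red carries 28/28. Service 298; fixed 50; total 348.
Next best feasible plan costs 349.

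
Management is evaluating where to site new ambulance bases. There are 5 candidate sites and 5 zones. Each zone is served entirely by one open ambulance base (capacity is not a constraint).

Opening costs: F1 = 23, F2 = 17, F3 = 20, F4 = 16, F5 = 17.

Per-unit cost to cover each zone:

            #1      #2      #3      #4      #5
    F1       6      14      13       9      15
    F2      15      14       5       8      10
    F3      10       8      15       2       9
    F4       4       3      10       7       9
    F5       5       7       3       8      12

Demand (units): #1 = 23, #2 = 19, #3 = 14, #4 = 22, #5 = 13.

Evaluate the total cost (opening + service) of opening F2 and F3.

Total cost: 650

Each zone is assigned to its cheapest site among the open ones.
{F2, F3}: #1→F3 10·23=230, #2→F3 8·19=152, #3→F2 5·14=70, #4→F3 2·22=44, #5→F3 9·13=117. Service 613; fixed 37; total 650.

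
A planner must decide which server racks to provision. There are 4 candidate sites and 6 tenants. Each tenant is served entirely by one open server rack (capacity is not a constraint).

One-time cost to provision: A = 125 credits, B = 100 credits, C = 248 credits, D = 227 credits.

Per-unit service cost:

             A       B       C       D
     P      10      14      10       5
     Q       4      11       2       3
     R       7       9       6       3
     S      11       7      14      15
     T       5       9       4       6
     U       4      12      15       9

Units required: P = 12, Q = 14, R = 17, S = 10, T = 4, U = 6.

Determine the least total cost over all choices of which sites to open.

For any fixed open set, each tenant goes to its cheapest open site; total = fixed + service.
{A}: P→A 10·12=120, Q→A 4·14=56, R→A 7·17=119, S→A 11·10=110, T→A 5·4=20, U→A 4·6=24. Service 449; fixed 125; total 574.
{D}: service 381 + fixed 227 = 608
{B, D}: P→D 5·12=60, Q→D 3·14=42, R→D 3·17=51, S→B 7·10=70, T→D 6·4=24, U→D 9·6=54. Service 301; fixed 327; total 628.
{A, B, C, D}: service 249 + fixed 700 = 949
No other subset beats 574.

Minimum total cost: 574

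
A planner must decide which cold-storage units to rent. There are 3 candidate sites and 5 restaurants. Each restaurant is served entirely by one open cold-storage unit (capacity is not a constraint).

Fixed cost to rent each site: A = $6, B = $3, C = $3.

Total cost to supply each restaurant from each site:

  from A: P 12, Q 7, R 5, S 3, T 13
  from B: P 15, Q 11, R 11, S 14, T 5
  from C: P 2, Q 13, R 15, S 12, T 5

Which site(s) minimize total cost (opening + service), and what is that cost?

Open A and C; minimum total cost 31.

For any fixed open set, each restaurant goes to its cheapest open site; total = fixed + service.
{A, C}: P→C 2, Q→A 7, R→A 5, S→A 3, T→C 5. Service 22; fixed 9; total 31.
{A, B, C}: P→C 2, Q→A 7, R→A 5, S→A 3, T→B 5. Service 22; fixed 12; total 34.
{A, B}: P→A 12, Q→A 7, R→A 5, S→A 3, T→B 5. Service 32; fixed 9; total 41.
{B}: P→B 15, Q→B 11, R→B 11, S→B 14, T→B 5. Service 56; fixed 3; total 59.
No other subset beats 31.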